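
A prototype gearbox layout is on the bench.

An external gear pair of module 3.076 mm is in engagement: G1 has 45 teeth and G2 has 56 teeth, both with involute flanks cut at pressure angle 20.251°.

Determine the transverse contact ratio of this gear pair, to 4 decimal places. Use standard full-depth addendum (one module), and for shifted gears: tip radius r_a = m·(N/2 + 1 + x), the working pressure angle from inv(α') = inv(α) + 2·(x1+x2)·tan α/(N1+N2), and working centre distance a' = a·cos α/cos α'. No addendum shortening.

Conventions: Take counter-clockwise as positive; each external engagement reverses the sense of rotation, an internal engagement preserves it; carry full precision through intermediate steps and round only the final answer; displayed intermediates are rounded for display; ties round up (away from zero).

1.7415

single-mesh involute tooth geometry (45T engaging 56T at module 3.076)
base radii: r_b1 = 64.931804, r_b2 = 80.804023
tip radii: r_a1 = 72.286000, r_a2 = 89.204000
no profile shift: α' = α, a' = a
action lengths: √(r_a1²−r_b1²) = 31.766753, √(r_a2²−r_b2²) = 37.789727
base pitch p_b = π·m·cos α = 9.066190
CR = (31.766753 + 37.789727 − 155.338000·sin 20.25100°)/9.066190 = 1.741504
contact ratio ≈ 1.7415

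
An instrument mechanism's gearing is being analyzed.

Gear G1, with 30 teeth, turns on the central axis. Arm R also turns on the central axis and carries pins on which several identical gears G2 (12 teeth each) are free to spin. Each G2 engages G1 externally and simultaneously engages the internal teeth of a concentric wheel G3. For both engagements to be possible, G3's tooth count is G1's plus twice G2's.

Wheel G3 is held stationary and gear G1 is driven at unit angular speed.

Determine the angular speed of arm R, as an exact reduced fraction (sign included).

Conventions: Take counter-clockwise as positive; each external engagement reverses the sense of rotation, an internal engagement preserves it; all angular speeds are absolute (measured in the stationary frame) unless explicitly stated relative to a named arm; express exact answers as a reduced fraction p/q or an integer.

topology: planetary set — G1 30T / G2 12T / G3 54T, arm = carrier (Willis)
ring teeth: 30 + 2·12 = 54
30(ω_sun−ω_arm) = −54(ω_ring−ω_arm),  ω_ring = 0, ω_sun = 1
30(1−ω_arm) = −54(0−ω_arm)  ⇒  84·ω_arm = 30  ⇒  ω_arm = 5/14
exact speed ratio = 5/14

5/14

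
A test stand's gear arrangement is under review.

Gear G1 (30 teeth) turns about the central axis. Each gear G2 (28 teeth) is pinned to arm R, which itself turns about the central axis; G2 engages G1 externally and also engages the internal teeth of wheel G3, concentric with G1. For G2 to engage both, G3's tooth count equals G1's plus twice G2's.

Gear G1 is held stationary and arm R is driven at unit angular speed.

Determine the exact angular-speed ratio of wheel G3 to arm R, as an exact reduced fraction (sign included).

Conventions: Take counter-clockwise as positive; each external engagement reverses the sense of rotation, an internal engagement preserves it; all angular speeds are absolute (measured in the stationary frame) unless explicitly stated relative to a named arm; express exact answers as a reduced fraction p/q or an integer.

topology: planetary set — G1 30T / G2 28T / G3 86T, arm = carrier (Willis)
ring teeth: 30 + 2·28 = 86
30(ω_sun−ω_arm) = −86(ω_ring−ω_arm),  ω_sun = 0, ω_arm = 1
ω_ring = 1 − (30/86)(0−1) = 58/43
ω_out/ω_in = 58/43

58/43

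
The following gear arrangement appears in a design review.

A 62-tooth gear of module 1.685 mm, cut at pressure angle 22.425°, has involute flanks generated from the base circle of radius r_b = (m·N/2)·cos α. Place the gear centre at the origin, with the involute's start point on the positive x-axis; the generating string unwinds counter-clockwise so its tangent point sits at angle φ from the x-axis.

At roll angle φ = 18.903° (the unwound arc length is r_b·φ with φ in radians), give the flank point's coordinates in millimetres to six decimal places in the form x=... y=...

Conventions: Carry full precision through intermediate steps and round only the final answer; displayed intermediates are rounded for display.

topology: single-mesh involute geometry — m = 1.685, N = 62
pitch radius r_p = m·N/2 = 1.685·62/2 = 52.235000
base radius r_b = r_p·cos α = 52.235000·cos 22.425° = 48.284972
roll angle φ = 18.903° = 0.32991959 rad
x = r_b·(cos φ + φ·sin φ) = 50.841731
y = r_b·(sin φ − φ·cos φ) = 0.571716

x=50.841731 y=0.571716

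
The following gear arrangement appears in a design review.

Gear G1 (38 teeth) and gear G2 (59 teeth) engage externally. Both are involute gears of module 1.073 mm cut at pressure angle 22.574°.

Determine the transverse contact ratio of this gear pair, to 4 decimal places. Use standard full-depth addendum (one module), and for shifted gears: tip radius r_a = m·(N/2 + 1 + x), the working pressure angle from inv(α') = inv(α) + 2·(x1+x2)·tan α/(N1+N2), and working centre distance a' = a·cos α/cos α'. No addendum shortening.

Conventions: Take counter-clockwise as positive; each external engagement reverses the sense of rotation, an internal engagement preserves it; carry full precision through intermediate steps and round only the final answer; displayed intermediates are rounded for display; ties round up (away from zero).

single-mesh involute tooth geometry (38T engaging 59T at module 1.073)
base radii: r_b1 = 18.825040, r_b2 = 29.228352
tip radii: r_a1 = 21.460000, r_a2 = 32.726500
no profile shift: α' = α, a' = a
action lengths: √(r_a1²−r_b1²) = 10.302886, √(r_a2²−r_b2²) = 14.721660
base pitch p_b = π·m·cos α = 3.112664
CR = (10.302886 + 14.721660 − 52.040500·sin 22.57400°)/3.112664 = 1.621579
contact ratio ≈ 1.6216

1.6216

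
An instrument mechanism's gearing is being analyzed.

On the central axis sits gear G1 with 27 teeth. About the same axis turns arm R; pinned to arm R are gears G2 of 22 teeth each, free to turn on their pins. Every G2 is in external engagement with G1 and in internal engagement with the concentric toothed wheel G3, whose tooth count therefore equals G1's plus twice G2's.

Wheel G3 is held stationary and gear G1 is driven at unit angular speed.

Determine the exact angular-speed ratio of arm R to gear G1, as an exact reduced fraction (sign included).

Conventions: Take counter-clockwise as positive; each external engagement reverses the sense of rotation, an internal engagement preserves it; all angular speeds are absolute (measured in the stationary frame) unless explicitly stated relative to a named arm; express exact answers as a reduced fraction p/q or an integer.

27/98

class = planetary set [G3 = 27+2·22 = 71; Willis about the carrier]
ring teeth: 27 + 2·22 = 71
27(ω_sun−ω_arm) = −71(ω_ring−ω_arm),  ω_ring = 0, ω_sun = 1
27(1−ω_arm) = −71(0−ω_arm)  ⇒  98·ω_arm = 27  ⇒  ω_arm = 27/98
ω_out/ω_in = 27/98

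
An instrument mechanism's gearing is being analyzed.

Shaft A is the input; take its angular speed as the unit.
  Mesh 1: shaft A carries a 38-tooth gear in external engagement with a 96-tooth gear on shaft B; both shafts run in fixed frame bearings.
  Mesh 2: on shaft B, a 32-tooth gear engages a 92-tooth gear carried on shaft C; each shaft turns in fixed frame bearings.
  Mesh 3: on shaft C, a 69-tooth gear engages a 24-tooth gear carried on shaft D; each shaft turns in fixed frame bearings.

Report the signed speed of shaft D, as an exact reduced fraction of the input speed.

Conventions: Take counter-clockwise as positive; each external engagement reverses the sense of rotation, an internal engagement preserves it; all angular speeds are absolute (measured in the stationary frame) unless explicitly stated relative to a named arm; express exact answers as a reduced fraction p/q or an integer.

3-mesh fixed-axis compound train (all bearings frame-fixed)
mesh 1 [38T→96T]: |ω|/ω_in = 1×38/96 = 19/48, sense flips to −
mesh 2 [32T→92T]: |ω|/ω_in = (19/48)×32/92 = 19/138, sense flips to +
mesh 3 [69T→24T]: |ω|/ω_in = (19/138)×69/24 = 19/48, sense flips to −
signed output speed (× input speed) = -19/48

-19/48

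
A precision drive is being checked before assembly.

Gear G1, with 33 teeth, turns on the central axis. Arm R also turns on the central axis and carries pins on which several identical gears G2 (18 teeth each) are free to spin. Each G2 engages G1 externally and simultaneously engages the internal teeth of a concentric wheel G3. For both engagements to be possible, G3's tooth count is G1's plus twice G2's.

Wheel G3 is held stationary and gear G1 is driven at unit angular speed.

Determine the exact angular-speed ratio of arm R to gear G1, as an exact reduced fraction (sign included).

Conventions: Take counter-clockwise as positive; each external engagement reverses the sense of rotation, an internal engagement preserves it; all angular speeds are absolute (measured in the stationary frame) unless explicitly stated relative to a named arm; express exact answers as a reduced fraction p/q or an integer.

11/34

planetary set (33T centre, 18T on arm, 69T internal) — Willis relation
ring teeth: 33 + 2·18 = 69
33(ω_sun−ω_arm) = −69(ω_ring−ω_arm),  ω_ring = 0, ω_sun = 1
33(1−ω_arm) = −69(0−ω_arm)  ⇒  102·ω_arm = 33  ⇒  ω_arm = 11/34
ω_out/ω_in = 11/34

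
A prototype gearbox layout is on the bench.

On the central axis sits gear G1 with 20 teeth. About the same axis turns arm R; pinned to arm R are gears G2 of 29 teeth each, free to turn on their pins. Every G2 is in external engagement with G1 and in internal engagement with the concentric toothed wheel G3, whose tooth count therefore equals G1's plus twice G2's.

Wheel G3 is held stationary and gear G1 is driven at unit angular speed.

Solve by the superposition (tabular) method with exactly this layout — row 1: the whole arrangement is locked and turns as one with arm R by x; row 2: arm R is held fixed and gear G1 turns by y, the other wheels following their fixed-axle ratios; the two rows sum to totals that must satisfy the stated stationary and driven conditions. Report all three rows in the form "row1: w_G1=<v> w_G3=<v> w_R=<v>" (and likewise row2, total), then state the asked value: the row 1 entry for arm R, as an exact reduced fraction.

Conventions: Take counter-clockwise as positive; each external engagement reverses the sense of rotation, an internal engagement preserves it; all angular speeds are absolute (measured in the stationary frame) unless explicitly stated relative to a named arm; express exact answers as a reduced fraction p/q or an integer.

row1: w_G1=10/49 w_G3=10/49 w_R=10/49
row2: w_G1=39/49 w_G3=-10/49 w_R=0
total: w_G1=1 w_G3=0 w_R=10/49
asked value: 10/49

topology: planetary set — G1 20T / G2 29T / G3 78T, arm = carrier (Willis)
row 1 — lock + rotate with arm: ω_sun = ω_ring = ω_arm = x
row 2: sun turns y, ring = −(20/78)·y, arm 0
boundary: total ω_ring = x − (20/78)·y = 0 and total ω_sun = x + y = 1  ⇒  y = 39/49, x = 10/49
row 2 ring = −(20/78)·39/49 = -10/49
totals (row 1 + row 2): sun 10/49 + 39/49 = 1, ring 10/49 + (-10/49) = 0, arm 10/49 + 0 = 10/49
asked cell (row1, arm) = 10/49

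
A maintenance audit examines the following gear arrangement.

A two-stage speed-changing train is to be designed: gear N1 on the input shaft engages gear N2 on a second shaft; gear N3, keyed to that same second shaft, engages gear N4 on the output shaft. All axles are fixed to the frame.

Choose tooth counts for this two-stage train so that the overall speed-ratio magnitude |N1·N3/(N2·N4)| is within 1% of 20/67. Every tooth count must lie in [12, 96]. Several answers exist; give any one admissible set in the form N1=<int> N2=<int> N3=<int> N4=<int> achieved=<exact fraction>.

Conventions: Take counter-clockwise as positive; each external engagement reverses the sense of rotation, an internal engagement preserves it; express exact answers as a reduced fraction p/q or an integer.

topology: fixed-axis compound train — 2 stages, target 20/67
target = 20/67 in lowest terms: an exact hit needs N1·N3 = k·20 and N2·N4 = k·67 for one integer k, every count in [12, 96]; additionally prefer no 1:1 stage (N1 ≠ N2, N3 ≠ N4)
k = 1…11: no 1:1-free in-range split of k·20 and k·67 into factor pairs; take k = 12
k = 12: N1·N3 = 240 = 12·20, N2·N4 = 804 = 67·12
achieved = 12·20/(67·12) = 20/67; |achieved − target| = 0 ≤ 1/335 ✓

N1=12 N2=67 N3=20 N4=12 achieved=20/67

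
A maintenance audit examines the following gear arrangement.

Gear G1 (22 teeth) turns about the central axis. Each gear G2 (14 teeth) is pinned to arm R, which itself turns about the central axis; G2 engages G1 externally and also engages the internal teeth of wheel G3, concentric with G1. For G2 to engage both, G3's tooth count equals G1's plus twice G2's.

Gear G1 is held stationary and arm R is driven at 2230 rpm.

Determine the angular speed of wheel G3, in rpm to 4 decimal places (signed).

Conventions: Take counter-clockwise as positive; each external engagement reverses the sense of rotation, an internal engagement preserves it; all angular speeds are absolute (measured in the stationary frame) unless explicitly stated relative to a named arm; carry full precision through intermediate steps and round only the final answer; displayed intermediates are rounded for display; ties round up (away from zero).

+3211.2000 rpm

recognized (axles ride arm R): planetary set, 22/14/50 teeth
normalise by the input: solve with ω_arm = 1, then scale by 2230 rpm
ring teeth: 22 + 2·14 = 50
22(ω_sun−ω_arm) = −50(ω_ring−ω_arm),  ω_sun = 0, ω_arm = 1
ω_ring = 1 − (22/50)(0−1) = 36/25
scale: ω_ring = 36/25 × 2230 rpm = +3211.2000 rpm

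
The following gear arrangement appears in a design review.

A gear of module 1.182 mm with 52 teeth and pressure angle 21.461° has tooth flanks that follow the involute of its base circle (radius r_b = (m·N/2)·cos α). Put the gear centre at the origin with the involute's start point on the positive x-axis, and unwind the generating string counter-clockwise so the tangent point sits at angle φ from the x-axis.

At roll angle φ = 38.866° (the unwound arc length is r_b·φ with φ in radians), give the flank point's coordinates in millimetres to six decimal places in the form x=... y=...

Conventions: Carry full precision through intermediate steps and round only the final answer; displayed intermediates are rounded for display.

single-mesh involute tooth geometry (52T wheel at module 1.182)
pitch radius r_p = m·N/2 = 1.182·52/2 = 30.732000
base radius r_b = r_p·cos α = 30.732000·cos 21.461° = 28.601253
roll angle φ = 38.866° = 0.67833967 rad
x = r_b·(cos φ + φ·sin φ) = 34.443761
y = r_b·(sin φ − φ·cos φ) = 2.841112

x=34.443761 y=2.841112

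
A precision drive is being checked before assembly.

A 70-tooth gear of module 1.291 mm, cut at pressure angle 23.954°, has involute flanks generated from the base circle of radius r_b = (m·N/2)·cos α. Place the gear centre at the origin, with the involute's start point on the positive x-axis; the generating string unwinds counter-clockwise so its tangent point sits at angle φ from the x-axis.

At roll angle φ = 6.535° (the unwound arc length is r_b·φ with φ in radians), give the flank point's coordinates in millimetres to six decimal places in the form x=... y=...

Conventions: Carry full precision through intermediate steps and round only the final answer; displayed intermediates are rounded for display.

topology: single-mesh involute geometry — m = 1.291, N = 70
pitch radius r_p = m·N/2 = 1.291·70/2 = 45.185000
base radius r_b = r_p·cos α = 45.185000·cos 23.954° = 41.293293
roll angle φ = 6.535° = 0.11405727 rad
x = r_b·(cos φ + φ·sin φ) = 41.561014
y = r_b·(sin φ − φ·cos φ) = 0.020397

x=41.561014 y=0.020397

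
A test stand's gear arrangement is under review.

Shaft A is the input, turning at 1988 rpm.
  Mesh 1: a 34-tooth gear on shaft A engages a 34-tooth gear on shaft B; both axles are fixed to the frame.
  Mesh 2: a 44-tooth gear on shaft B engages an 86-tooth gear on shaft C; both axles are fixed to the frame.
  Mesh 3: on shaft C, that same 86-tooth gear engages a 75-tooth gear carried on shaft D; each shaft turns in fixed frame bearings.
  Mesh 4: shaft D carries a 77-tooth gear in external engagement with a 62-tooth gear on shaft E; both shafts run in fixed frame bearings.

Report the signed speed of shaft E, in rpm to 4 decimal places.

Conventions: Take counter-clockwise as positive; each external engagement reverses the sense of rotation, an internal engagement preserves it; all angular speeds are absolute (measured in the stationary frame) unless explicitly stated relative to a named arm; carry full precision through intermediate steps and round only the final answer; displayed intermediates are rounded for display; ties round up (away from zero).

+1448.4611 rpm

class = fixed-axis compound train [4 meshes; 4 ratios multiply, 4 sense flips]
mesh 1 [34T→34T]: ω = 1988.0000×34/34 = 1988.0000 rpm, sense flips to −
mesh 2 [44T→86T]: ω = 1988.0000×44/86 = 1017.1163 rpm, sense flips to +
mesh 3 [86T→75T]: ω = 1017.1163×86/75 = 1166.2933 rpm, sense flips to −
mesh 4 [77T→62T]: ω = 1166.2933×77/62 = 1448.4611 rpm, sense flips to +
signed output speed = +1448.4611 rpm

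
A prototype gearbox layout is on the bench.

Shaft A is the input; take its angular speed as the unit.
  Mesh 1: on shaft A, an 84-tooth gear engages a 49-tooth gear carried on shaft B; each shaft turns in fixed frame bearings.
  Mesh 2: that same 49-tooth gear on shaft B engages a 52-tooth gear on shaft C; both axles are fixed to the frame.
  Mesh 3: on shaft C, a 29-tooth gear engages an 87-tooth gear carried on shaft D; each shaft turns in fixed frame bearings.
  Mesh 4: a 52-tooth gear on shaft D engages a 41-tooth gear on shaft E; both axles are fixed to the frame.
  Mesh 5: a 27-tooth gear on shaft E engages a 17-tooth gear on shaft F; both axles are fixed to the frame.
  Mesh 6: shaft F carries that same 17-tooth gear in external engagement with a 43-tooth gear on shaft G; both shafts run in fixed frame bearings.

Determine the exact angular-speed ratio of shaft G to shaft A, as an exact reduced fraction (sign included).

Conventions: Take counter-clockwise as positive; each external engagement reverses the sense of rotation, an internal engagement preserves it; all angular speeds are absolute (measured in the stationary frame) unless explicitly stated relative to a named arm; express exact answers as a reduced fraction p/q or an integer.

class = fixed-axis compound train [6 meshes; 6 ratios multiply, 6 sense flips]
mesh 1 [84T→49T]: running ratio 12/7, sense −
mesh 2 [49T→52T]: running ratio 21/13, sense +
mesh 3 [29T→87T]: running ratio 7/13, sense −
mesh 4 [52T→41T]: running ratio 28/41, sense +
mesh 5 [27T→17T]: running ratio 756/697, sense −
mesh 6 [17T→43T]: running ratio 756/1763, sense +
ω_out/ω_in = 756/1763

756/1763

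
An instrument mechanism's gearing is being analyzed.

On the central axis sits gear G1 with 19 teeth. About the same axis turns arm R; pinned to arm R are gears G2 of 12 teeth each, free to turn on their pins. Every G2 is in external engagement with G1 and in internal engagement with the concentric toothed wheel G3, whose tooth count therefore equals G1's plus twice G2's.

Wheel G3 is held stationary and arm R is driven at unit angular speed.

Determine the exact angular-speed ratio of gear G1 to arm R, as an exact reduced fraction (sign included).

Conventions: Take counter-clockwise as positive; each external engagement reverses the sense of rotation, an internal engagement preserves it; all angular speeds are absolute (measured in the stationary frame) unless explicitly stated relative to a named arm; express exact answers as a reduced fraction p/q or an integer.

62/19

planetary set (19T centre, 12T on arm, 43T internal) — Willis relation
ring teeth: 19 + 2·12 = 43
19(ω_sun−ω_arm) = −43(ω_ring−ω_arm),  ω_ring = 0, ω_arm = 1
ω_sun = 1 − (43/19)(0−1) = 62/19
ω_out/ω_in = 62/19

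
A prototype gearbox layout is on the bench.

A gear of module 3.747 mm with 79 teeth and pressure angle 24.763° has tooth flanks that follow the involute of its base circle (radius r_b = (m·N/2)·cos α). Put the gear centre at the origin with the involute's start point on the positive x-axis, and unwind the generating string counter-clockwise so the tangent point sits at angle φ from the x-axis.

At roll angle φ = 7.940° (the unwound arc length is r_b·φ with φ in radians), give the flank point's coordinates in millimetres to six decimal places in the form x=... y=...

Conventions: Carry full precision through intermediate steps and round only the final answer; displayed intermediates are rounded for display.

x=135.681333 y=0.118995

class = single-mesh tooth geometry [base-circle involute, m = 3.747, 79T]
pitch radius r_p = m·N/2 = 3.747·79/2 = 148.006500
base radius r_b = r_p·cos α = 148.006500·cos 24.763° = 134.397030
roll angle φ = 7.940° = 0.13857914 rad
x = r_b·(cos φ + φ·sin φ) = 135.681333
y = r_b·(sin φ − φ·cos φ) = 0.118995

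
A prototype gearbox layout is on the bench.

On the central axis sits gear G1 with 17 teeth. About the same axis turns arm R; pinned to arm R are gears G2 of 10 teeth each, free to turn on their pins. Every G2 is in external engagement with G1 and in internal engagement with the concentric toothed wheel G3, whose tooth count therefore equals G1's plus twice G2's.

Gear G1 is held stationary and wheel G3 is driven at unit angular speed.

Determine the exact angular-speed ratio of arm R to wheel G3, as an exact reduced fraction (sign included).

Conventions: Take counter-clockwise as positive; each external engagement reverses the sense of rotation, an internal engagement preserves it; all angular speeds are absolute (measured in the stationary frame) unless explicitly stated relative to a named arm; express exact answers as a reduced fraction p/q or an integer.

recognized (axles ride arm R): planetary set, 17/10/37 teeth
ring teeth: 17 + 2·10 = 37
17(ω_sun−ω_arm) = −37(ω_ring−ω_arm),  ω_sun = 0, ω_ring = 1
17(0−ω_arm) = −37(1−ω_arm)  ⇒  54·ω_arm = 37  ⇒  ω_arm = 37/54
ω_out/ω_in = 37/54

37/54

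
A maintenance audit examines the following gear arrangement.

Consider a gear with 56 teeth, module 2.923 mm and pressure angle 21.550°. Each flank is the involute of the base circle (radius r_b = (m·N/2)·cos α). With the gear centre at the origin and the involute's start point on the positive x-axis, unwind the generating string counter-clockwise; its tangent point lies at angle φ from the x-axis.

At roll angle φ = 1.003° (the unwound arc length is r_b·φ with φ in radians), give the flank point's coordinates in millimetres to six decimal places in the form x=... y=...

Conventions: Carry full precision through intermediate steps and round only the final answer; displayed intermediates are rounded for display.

class = single-mesh tooth geometry [base-circle involute, m = 2.923, 56T]
pitch radius r_p = m·N/2 = 2.923·56/2 = 81.844000
base radius r_b = r_p·cos α = 81.844000·cos 21.550° = 76.122890
roll angle φ = 1.003° = 0.01750565 rad
x = r_b·(cos φ + φ·sin φ) = 76.134553
y = r_b·(sin φ − φ·cos φ) = 0.000136

x=76.134553 y=0.000136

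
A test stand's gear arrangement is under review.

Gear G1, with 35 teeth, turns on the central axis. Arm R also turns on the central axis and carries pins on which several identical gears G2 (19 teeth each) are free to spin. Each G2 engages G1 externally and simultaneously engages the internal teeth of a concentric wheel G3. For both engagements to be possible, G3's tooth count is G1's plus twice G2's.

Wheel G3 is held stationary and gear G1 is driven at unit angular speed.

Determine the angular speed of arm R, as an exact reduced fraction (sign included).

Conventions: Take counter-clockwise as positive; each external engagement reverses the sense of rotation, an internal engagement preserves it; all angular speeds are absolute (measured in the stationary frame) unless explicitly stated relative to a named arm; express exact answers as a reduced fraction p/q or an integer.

recognized (axles ride arm R): planetary set, 35/19/73 teeth
ring teeth: 35 + 2·19 = 73
35(ω_sun−ω_arm) = −73(ω_ring−ω_arm),  ω_ring = 0, ω_sun = 1
35(1−ω_arm) = −73(0−ω_arm)  ⇒  108·ω_arm = 35  ⇒  ω_arm = 35/108
exact speed ratio = 35/108

35/108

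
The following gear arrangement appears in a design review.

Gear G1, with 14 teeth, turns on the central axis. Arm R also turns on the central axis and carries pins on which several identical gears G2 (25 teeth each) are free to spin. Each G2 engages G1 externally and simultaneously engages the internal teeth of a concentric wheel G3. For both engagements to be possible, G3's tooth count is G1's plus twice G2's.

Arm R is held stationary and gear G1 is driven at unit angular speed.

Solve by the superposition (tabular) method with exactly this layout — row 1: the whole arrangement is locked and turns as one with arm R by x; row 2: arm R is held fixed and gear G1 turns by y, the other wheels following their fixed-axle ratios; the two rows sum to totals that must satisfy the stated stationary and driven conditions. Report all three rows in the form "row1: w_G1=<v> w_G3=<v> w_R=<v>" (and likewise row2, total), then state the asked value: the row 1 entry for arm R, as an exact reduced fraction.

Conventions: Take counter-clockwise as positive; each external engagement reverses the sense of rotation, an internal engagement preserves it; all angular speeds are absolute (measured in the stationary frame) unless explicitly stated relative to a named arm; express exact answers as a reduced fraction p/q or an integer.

row1: w_G1=0 w_G3=0 w_R=0
row2: w_G1=1 w_G3=-7/32 w_R=0
total: w_G1=1 w_G3=-7/32 w_R=0
asked value: 0

class = planetary set [G3 = 14+2·25 = 64; Willis about the carrier]
row 1 — lock + rotate with arm: ω_sun = ω_ring = ω_arm = x
row 2: sun turns y, ring = −(14/64)·y, arm 0
boundary: total ω_arm = x = 0 and total ω_sun = x + y = 1  ⇒  y = 1, x = 0
row 2 ring = −(14/64)·1 = -7/32
totals (row 1 + row 2): sun 0 + 1 = 1, ring 0 + (-7/32) = -7/32, arm 0 + 0 = 0
asked cell (row1, arm) = 0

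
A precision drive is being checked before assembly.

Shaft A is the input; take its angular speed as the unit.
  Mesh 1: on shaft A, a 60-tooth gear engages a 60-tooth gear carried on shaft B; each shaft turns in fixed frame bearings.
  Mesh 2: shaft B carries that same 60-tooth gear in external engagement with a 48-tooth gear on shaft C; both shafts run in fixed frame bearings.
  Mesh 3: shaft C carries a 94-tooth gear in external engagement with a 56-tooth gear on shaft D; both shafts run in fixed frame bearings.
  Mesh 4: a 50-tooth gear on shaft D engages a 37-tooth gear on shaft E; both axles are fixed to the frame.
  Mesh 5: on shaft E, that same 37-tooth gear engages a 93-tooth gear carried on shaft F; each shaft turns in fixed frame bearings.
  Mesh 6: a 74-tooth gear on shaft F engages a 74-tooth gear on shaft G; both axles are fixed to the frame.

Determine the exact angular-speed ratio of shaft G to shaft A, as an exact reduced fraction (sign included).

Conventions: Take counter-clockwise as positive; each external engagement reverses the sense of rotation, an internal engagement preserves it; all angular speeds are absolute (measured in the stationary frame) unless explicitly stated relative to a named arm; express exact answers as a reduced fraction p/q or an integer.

5875/5208

class = fixed-axis compound train [6 meshes; 6 ratios multiply, 6 sense flips]
mesh 1 [60T→60T]: running ratio 1, sense −
mesh 2 [60T→48T]: running ratio 5/4, sense +
mesh 3 [94T→56T]: running ratio 235/112, sense −
mesh 4 [50T→37T]: running ratio 5875/2072, sense +
mesh 5 [37T→93T]: running ratio 5875/5208, sense −
mesh 6 [74T→74T]: running ratio 5875/5208, sense +
ω_out/ω_in = 5875/5208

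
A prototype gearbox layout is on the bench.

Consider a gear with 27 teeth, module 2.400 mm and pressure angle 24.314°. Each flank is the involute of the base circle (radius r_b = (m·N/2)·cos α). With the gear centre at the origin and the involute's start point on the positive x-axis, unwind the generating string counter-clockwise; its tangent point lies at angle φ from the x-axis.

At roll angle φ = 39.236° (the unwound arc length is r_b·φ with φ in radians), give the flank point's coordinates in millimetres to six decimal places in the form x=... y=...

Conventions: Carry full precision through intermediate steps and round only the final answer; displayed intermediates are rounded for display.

recognized (one wheel, involute flank): single-mesh tooth geometry, m = 2.400, N = 27
pitch radius r_p = m·N/2 = 2.400·27/2 = 32.400000
base radius r_b = r_p·cos α = 32.400000·cos 24.314° = 29.526207
roll angle φ = 39.236° = 0.68479739 rad
x = r_b·(cos φ + φ·sin φ) = 35.658582
y = r_b·(sin φ − φ·cos φ) = 3.014867

x=35.658582 y=3.014867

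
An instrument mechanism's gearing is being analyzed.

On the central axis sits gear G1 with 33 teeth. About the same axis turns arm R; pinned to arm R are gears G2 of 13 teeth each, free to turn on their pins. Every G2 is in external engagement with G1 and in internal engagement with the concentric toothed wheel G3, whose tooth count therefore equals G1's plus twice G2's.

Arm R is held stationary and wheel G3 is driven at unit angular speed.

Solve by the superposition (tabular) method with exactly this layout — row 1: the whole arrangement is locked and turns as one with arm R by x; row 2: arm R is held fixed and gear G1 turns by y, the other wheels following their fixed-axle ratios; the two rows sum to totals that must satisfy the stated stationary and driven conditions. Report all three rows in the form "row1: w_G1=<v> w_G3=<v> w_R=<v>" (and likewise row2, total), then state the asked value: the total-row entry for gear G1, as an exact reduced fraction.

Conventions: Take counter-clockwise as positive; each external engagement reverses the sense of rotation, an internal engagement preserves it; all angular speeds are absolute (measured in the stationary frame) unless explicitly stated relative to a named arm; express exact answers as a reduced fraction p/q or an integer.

topology: planetary set — G1 33T / G2 13T / G3 59T, arm = carrier (Willis)
superposition row 1 [locked train]: every member turns x
superposition row 2 [arm held]: sun y, ring −(33/59)·y, arm 0
boundary: total ω_arm = x = 0 and total ω_ring = x − (33/59)·y = 1  ⇒  y = -59/33, x = 0
row 2 ring = −(33/59)·(-59/33) = 1
totals (row 1 + row 2): sun 0 + (-59/33) = -59/33, ring 0 + 1 = 1, arm 0 + 0 = 0
asked cell (total, sun) = -59/33

row1: w_G1=0 w_G3=0 w_R=0
row2: w_G1=-59/33 w_G3=1 w_R=0
total: w_G1=-59/33 w_G3=1 w_R=0
asked value: -59/33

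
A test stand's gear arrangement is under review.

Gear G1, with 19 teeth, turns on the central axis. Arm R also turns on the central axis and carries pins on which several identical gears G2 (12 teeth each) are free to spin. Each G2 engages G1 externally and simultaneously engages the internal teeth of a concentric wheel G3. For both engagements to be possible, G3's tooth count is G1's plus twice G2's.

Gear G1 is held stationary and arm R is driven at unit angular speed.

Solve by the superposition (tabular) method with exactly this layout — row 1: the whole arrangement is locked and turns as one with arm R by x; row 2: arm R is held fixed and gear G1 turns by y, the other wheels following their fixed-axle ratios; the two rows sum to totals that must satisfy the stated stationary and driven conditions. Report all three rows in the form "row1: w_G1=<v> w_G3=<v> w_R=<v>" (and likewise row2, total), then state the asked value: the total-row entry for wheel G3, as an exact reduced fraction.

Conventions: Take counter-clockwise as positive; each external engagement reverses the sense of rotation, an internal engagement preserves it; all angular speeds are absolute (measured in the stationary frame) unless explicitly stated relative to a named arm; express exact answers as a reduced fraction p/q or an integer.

row1: w_G1=1 w_G3=1 w_R=1
row2: w_G1=-1 w_G3=19/43 w_R=0
total: w_G1=0 w_G3=62/43 w_R=1
asked value: 62/43

recognized (axles ride arm R): planetary set, 19/12/43 teeth
row 1 (train locked, turned with arm): all members turn x
row 2: sun turns y, ring = −(19/43)·y, arm 0
boundary: total ω_sun = x + y = 0 and total ω_arm = x = 1  ⇒  y = -1, x = 1
row 2 ring = −(19/43)·(-1) = 19/43
totals (row 1 + row 2): sun 1 + (-1) = 0, ring 1 + 19/43 = 62/43, arm 1 + 0 = 1
asked cell (total, ring) = 62/43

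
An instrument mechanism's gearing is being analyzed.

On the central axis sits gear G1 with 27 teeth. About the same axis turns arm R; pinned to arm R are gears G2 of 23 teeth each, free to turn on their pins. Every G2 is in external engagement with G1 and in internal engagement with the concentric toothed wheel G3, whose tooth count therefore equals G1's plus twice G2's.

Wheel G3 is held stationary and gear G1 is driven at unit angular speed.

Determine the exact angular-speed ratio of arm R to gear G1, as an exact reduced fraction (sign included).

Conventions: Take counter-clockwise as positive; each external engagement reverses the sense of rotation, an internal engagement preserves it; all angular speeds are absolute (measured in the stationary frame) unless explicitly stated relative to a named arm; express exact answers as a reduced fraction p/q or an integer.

27/100

class = planetary set [G3 = 27+2·23 = 73; Willis about the carrier]
ring teeth: 27 + 2·23 = 73
27(ω_sun−ω_arm) = −73(ω_ring−ω_arm),  ω_ring = 0, ω_sun = 1
27(1−ω_arm) = −73(0−ω_arm)  ⇒  100·ω_arm = 27  ⇒  ω_arm = 27/100
ω_out/ω_in = 27/100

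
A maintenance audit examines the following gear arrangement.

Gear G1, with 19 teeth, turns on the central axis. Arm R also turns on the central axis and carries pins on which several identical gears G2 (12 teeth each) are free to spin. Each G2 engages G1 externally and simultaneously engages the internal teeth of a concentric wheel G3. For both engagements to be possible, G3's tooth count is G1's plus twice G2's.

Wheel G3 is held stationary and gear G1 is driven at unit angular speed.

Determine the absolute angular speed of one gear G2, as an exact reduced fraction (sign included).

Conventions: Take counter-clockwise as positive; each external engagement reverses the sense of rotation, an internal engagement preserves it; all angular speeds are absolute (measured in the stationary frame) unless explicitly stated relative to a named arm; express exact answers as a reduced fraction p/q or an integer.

recognized (axles ride arm R): planetary set, 19/12/43 teeth
ring teeth: 19 + 2·12 = 43
19(ω_sun−ω_arm) = −43(ω_ring−ω_arm),  ω_ring = 0, ω_sun = 1
19(1−ω_arm) = −43(0−ω_arm)  ⇒  62·ω_arm = 19  ⇒  ω_arm = 19/62
sun–planet mesh: 19·(1−19/62) = −12·(ω_p−ω_arm)  ⇒  ω_p−ω_arm = -817/744
ω_p = 19/62 − 817/744 = -19/24
exact speed ratio = -19/24

-19/24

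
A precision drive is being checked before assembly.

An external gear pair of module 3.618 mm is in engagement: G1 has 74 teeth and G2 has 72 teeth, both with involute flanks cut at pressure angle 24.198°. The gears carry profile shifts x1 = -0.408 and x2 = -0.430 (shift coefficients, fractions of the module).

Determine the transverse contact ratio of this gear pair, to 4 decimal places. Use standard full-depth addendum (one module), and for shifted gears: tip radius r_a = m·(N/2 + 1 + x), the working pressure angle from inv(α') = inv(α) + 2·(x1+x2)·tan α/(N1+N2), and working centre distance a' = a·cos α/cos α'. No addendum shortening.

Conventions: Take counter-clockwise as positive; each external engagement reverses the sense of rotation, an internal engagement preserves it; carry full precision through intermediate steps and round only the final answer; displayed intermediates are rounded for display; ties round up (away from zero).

topology: single-mesh involute geometry — m = 3.618, 74T/72T pair
base radii: r_b1 = 122.103787, r_b2 = 118.803685
tip radii: r_a1 = 136.007856, r_a2 = 132.310260
inv(α') = inv(24.198°) + 2·(-0.408-0.430)·tan α/(74+72) = 0.02188250  ⇒  α' = 22.62216°
a' = a·cos α / cos α' = 264.1140·cos 24.198°/cos 22.62216° = 260.987450
action lengths: √(r_a1²−r_b1²) = 59.906612, √(r_a2²−r_b2²) = 58.238213
base pitch p_b = π·m·cos α = 10.367577
CR = (59.906612 + 58.238213 − 260.987450·sin 22.62216°)/10.367577 = 1.712588
contact ratio ≈ 1.7126

1.7126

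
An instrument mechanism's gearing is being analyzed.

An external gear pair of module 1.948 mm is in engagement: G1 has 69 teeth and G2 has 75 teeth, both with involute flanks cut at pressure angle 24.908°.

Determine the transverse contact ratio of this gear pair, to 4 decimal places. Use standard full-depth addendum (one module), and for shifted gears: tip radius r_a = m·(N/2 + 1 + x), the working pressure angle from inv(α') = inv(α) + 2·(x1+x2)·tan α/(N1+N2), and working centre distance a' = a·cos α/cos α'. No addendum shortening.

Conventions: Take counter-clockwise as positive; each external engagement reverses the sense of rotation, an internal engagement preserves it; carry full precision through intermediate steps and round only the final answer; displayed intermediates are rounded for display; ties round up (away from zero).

1.5733

recognized (one external pair, fixed centres): single-mesh tooth geometry, m = 1.948, N1 = 69, N2 = 75
base radii: r_b1 = 60.954849, r_b2 = 66.255270
tip radii: r_a1 = 69.154000, r_a2 = 74.998000
no profile shift: α' = α, a' = a
action lengths: √(r_a1²−r_b1²) = 32.661631, √(r_a2²−r_b2²) = 35.141701
base pitch p_b = π·m·cos α = 5.550589
CR = (32.661631 + 35.141701 − 140.256000·sin 24.90800°)/5.550589 = 1.573305
contact ratio ≈ 1.5733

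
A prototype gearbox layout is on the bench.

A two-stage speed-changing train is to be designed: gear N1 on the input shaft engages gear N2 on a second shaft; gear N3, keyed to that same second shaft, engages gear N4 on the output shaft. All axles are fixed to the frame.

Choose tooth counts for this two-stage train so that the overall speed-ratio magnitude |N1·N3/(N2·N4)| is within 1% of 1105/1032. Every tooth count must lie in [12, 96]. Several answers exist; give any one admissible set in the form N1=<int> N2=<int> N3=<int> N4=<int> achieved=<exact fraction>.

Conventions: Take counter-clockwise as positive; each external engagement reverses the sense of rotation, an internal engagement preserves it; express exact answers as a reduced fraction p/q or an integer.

2-stage fixed-axis compound train for ratio 1105/1032
target = 1105/1032 in lowest terms: an exact hit needs N1·N3 = k·1105 and N2·N4 = k·1032 for one integer k, every count in [12, 96]; additionally prefer no 1:1 stage (N1 ≠ N2, N3 ≠ N4)
k = 1: N1·N3 = 1105 = 13·85, N2·N4 = 1032 = 12·86
achieved = 13·85/(12·86) = 1105/1032; |achieved − target| = 0 ≤ 221/20640 ✓

N1=13 N2=12 N3=85 N4=86 achieved=1105/1032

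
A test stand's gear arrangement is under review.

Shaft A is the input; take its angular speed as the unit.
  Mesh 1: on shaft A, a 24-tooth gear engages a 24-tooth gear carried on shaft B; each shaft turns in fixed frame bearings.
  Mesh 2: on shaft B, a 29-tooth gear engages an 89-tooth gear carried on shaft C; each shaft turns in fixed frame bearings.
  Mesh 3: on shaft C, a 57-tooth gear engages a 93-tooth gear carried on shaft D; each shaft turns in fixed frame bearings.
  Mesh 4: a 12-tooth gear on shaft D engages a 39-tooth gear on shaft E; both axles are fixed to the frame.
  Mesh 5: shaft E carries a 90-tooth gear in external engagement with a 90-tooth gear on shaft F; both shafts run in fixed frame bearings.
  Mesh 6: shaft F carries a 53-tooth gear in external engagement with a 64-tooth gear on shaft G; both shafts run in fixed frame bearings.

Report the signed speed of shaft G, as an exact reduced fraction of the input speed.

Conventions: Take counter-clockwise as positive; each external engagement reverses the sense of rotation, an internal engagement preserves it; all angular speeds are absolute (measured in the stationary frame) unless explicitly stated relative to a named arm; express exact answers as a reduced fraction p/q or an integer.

29203/573872

6-mesh fixed-axis compound train (all bearings frame-fixed)
mesh 1 [24T→24T]: |ω|/ω_in = 1×24/24 = 1, sense flips to −
mesh 2 [29T→89T]: |ω|/ω_in = 1×29/89 = 29/89, sense flips to +
mesh 3 [57T→93T]: |ω|/ω_in = (29/89)×57/93 = 551/2759, sense flips to −
mesh 4 [12T→39T]: |ω|/ω_in = (551/2759)×12/39 = 2204/35867, sense flips to +
mesh 5 [90T→90T]: |ω|/ω_in = (2204/35867)×90/90 = 2204/35867, sense flips to −
mesh 6 [53T→64T]: |ω|/ω_in = (2204/35867)×53/64 = 29203/573872, sense flips to +
signed output speed (× input speed) = 29203/573872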